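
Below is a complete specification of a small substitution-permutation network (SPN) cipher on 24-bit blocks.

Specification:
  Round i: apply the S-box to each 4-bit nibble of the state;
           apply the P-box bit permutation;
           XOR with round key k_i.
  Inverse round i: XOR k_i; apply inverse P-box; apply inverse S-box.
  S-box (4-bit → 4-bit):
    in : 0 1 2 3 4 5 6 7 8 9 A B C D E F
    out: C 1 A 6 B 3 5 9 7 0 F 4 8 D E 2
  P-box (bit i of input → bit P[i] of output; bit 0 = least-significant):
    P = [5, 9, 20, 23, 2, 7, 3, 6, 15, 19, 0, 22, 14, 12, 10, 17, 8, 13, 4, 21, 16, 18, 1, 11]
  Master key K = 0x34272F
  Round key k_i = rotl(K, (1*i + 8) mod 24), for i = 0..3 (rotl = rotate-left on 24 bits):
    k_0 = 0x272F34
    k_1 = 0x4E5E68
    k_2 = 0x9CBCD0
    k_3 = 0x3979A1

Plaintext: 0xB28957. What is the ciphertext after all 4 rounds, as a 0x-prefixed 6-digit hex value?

0x5946F0

s_0 = plaintext = 0xB28957
s_1 = Round(s_0, k_0) = 0x875B92
s_2 = Round(s_1, k_1) = 0xEB0D6B
s_3 = Round(s_2, k_2) = 0xCA30CF
s_4 = Round(s_3, k_3) = 0x5946F0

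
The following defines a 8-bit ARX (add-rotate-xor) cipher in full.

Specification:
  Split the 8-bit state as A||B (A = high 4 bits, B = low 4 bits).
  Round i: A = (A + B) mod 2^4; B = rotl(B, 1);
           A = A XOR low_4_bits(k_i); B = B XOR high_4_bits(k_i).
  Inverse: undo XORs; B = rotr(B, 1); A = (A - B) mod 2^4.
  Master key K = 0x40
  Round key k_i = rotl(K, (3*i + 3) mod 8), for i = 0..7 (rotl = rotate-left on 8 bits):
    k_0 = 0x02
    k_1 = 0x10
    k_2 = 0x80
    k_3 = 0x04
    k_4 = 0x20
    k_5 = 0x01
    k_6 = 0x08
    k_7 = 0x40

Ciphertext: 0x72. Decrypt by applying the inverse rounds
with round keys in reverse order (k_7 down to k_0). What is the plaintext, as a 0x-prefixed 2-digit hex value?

0xF2

s_0 = ciphertext = 0x72
s_1 = InvRound(s_0, k_7) = 0x43
s_2 = InvRound(s_1, k_6) = 0x39
s_3 = InvRound(s_2, k_5) = 0x6C
s_4 = InvRound(s_3, k_4) = 0xF7
s_5 = InvRound(s_4, k_3) = 0x0B
s_6 = InvRound(s_5, k_2) = 0x79
s_7 = InvRound(s_6, k_1) = 0x34
s_8 = InvRound(s_7, k_0) = 0xF2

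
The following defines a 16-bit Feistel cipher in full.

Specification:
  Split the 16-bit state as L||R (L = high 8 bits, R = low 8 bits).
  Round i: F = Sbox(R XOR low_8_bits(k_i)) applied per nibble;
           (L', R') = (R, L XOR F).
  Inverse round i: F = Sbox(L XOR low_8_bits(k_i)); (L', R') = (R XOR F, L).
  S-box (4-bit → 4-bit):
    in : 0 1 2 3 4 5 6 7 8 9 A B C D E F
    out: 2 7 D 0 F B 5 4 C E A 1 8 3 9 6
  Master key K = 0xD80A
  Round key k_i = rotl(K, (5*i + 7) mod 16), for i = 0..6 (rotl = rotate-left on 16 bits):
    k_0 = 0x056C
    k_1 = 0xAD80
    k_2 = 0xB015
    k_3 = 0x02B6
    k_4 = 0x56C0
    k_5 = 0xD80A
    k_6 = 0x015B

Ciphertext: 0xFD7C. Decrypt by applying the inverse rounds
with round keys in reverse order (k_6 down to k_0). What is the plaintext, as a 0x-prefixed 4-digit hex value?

s_0 = ciphertext = 0xFD7C
s_1 = InvRound(s_0, k_6) = 0xD9FD
s_2 = InvRound(s_1, k_5) = 0xCDD9
s_3 = InvRound(s_2, k_4) = 0xFACD
s_4 = InvRound(s_3, k_3) = 0x35FA
s_5 = InvRound(s_4, k_2) = 0x2835
s_6 = InvRound(s_5, k_1) = 0x9928
s_7 = InvRound(s_6, k_0) = 0x4399

0x4399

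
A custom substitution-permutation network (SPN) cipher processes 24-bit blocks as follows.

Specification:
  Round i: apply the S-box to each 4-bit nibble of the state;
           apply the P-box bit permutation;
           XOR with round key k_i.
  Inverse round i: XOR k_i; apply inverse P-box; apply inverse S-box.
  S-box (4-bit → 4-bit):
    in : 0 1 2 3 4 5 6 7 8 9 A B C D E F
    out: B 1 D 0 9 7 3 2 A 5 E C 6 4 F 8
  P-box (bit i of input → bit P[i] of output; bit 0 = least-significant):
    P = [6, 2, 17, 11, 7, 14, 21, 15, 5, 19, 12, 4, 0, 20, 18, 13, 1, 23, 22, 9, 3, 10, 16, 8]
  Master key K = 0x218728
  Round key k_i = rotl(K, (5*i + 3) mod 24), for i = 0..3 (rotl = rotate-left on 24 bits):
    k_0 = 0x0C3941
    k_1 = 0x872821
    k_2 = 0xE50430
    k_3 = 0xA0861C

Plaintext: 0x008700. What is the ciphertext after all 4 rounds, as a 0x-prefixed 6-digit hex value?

s_0 = plaintext = 0x008700
s_1 = Round(s_0, k_0) = 0x94D68F
s_2 = Round(s_1, k_1) = 0x8AE20B
s_3 = Round(s_2, k_2) = 0x33FB81
s_4 = Round(s_3, k_3) = 0xA0764C

0xA0764C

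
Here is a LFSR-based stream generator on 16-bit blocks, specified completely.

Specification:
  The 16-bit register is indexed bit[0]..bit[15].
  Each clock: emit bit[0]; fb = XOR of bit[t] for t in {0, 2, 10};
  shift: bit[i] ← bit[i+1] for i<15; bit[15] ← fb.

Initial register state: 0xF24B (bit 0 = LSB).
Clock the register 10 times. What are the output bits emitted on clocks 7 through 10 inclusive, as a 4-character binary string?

reg_0 = 0xF24B
clock 1: out=1, reg = 0xF925
clock 2: out=1, reg = 0x7C92
clock 3: out=0, reg = 0xBE49
clock 4: out=1, reg = 0x5F24
clock 5: out=0, reg = 0x2F92
clock 6: out=0, reg = 0x97C9
clock 7: out=1, reg = 0x4BE4
clock 8: out=0, reg = 0xA5F2
clock 9: out=0, reg = 0xD2F9
clock 10: out=1, reg = 0xE97C

1001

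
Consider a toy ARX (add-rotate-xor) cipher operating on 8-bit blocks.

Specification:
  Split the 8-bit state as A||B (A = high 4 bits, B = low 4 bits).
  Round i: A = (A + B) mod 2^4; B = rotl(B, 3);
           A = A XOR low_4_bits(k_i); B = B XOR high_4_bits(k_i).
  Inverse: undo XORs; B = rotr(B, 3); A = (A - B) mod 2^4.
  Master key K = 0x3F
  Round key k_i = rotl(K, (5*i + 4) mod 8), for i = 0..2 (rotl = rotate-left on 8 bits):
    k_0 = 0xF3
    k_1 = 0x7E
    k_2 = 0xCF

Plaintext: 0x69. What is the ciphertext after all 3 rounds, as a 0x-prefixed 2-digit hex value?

0x0B

s_0 = plaintext = 0x69
s_1 = Round(s_0, k_0) = 0xC3
s_2 = Round(s_1, k_1) = 0x1E
s_3 = Round(s_2, k_2) = 0x0B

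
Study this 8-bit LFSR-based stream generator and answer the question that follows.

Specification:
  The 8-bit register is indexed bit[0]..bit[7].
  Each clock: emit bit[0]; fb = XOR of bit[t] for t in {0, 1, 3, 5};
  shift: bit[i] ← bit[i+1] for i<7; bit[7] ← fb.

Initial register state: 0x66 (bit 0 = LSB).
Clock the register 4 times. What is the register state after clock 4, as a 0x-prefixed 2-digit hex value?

reg_0 = 0x66
clock 1: out=0, reg = 0x33
clock 2: out=1, reg = 0x99
clock 3: out=1, reg = 0x4C
clock 4: out=0, reg = 0xA6

0xA6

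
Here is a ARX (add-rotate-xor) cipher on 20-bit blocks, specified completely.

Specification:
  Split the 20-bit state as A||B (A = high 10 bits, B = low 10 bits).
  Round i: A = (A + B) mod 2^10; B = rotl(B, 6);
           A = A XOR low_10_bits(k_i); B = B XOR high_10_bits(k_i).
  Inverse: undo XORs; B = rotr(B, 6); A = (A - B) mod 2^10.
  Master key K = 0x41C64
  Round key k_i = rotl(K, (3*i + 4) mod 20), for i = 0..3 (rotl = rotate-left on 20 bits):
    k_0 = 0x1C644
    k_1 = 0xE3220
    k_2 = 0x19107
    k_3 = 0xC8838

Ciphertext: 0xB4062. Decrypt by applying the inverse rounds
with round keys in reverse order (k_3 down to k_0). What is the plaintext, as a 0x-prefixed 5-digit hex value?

s_0 = ciphertext = 0xB4062
s_1 = InvRound(s_0, k_3) = 0xB6C0D
s_2 = InvRound(s_1, k_2) = 0x52E91
s_3 = InvRound(s_2, k_1) = 0x65DD4
s_4 = InvRound(s_3, k_0) = 0x5F656

0x5F656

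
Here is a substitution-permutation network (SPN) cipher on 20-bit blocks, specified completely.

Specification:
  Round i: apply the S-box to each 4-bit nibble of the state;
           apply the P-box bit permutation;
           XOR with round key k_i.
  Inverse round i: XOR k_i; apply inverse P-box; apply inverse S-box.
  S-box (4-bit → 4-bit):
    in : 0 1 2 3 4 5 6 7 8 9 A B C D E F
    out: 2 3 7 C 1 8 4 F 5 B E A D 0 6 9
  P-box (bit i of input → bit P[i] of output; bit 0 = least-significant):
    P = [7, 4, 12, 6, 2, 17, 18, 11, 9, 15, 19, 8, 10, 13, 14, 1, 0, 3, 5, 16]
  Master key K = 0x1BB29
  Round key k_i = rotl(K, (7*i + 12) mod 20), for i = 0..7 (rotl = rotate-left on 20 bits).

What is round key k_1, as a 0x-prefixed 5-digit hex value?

K = 0x1BB29
k_0 = rotl(K, (7*0+12) mod 20) = rotl(K, 12) = 0x291BB
k_1 = rotl(K, (7*1+12) mod 20) = rotl(K, 19) = 0x8DD94

0x8DD94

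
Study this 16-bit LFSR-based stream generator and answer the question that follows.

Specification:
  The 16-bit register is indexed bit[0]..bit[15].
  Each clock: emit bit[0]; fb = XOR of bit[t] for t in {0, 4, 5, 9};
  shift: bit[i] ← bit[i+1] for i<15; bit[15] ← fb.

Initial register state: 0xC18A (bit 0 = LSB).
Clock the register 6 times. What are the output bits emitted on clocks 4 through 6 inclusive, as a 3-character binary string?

100

reg_0 = 0xC18A
clock 1: out=0, reg = 0x60C5
clock 2: out=1, reg = 0xB062
clock 3: out=0, reg = 0xD831
clock 4: out=1, reg = 0xEC18
clock 5: out=0, reg = 0xF60C
clock 6: out=0, reg = 0xFB06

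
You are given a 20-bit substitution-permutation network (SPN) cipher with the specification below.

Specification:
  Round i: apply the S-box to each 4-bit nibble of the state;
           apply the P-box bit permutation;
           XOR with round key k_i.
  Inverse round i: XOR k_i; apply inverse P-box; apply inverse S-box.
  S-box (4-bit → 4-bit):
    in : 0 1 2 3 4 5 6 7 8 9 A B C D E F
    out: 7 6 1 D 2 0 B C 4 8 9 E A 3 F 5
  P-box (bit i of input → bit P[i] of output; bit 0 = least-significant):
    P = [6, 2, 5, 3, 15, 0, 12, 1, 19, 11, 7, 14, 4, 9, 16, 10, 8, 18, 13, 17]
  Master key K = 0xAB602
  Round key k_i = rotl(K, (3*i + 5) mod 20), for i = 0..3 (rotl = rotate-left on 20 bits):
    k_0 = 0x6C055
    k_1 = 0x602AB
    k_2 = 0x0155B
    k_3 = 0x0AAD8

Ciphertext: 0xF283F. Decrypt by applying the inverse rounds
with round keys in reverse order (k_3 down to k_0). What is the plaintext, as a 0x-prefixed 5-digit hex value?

s_0 = ciphertext = 0xF283F
s_1 = InvRound(s_0, k_3) = 0xC1F60
s_2 = InvRound(s_1, k_2) = 0x4DDC7
s_3 = InvRound(s_2, k_1) = 0xACCFE
s_4 = InvRound(s_3, k_0) = 0x490C7

0x490C7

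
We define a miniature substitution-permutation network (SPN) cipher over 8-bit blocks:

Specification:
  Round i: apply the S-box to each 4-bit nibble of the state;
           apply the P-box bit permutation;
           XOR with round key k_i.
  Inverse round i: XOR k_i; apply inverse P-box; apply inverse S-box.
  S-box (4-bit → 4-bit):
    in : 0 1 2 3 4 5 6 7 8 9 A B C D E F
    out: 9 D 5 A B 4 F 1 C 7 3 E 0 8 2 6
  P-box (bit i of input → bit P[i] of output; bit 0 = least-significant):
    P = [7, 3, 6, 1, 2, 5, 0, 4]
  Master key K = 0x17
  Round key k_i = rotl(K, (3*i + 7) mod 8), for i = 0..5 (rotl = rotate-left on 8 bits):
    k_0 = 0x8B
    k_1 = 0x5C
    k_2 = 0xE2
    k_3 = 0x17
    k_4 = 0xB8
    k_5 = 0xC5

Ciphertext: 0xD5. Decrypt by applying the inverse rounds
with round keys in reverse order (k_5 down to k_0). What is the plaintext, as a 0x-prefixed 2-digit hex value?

s_0 = ciphertext = 0xD5
s_1 = InvRound(s_0, k_5) = 0xDC
s_2 = InvRound(s_1, k_4) = 0xA5
s_3 = InvRound(s_2, k_3) = 0x30
s_4 = InvRound(s_3, k_2) = 0xD1
s_5 = InvRound(s_4, k_1) = 0x2A
s_6 = InvRound(s_5, k_0) = 0xF7

0xF7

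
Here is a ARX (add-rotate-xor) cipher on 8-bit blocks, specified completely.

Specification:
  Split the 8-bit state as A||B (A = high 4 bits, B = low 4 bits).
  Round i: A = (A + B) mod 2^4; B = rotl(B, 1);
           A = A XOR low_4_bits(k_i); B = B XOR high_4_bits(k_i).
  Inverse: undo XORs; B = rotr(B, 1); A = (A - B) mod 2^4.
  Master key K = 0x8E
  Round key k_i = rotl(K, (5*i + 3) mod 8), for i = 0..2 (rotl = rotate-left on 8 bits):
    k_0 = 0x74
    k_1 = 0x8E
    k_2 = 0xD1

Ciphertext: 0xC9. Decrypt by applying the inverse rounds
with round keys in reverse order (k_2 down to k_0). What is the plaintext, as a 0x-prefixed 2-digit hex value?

s_0 = ciphertext = 0xC9
s_1 = InvRound(s_0, k_2) = 0xB2
s_2 = InvRound(s_1, k_1) = 0x05
s_3 = InvRound(s_2, k_0) = 0x31

0x31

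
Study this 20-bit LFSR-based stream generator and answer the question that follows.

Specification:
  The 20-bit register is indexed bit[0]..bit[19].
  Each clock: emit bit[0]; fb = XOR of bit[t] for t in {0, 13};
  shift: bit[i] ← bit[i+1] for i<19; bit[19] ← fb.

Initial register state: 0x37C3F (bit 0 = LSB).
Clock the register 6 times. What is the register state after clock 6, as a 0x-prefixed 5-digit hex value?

reg_0 = 0x37C3F
clock 1: out=1, reg = 0x1BE1F
clock 2: out=1, reg = 0x0DF0F
clock 3: out=1, reg = 0x86F87
clock 4: out=1, reg = 0x437C3
clock 5: out=1, reg = 0x21BE1
clock 6: out=1, reg = 0x90DF0

0x90DF0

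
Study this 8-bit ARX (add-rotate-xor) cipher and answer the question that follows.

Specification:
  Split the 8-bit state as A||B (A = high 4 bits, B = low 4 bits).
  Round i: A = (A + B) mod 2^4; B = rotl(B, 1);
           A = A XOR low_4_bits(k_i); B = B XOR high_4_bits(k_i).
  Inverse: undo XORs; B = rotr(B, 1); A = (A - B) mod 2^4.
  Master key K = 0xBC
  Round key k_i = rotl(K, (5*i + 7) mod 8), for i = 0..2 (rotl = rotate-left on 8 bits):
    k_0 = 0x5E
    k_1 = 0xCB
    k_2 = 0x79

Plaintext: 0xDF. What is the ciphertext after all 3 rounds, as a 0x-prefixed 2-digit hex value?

s_0 = plaintext = 0xDF
s_1 = Round(s_0, k_0) = 0x2A
s_2 = Round(s_1, k_1) = 0x79
s_3 = Round(s_2, k_2) = 0x94

0x94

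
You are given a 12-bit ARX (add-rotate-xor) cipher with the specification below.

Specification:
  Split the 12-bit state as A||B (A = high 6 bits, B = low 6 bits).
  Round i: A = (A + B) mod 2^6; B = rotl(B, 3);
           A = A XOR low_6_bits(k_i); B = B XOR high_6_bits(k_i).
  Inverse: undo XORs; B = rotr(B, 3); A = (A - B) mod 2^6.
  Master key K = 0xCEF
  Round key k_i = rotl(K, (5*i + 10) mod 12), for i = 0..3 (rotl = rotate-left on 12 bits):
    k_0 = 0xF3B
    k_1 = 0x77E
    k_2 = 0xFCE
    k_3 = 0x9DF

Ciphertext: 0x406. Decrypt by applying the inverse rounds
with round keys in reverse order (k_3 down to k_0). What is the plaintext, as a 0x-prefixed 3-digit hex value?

0x7A4

s_0 = ciphertext = 0x406
s_1 = InvRound(s_0, k_3) = 0x0CC
s_2 = InvRound(s_1, k_2) = 0xBDE
s_3 = InvRound(s_2, k_1) = 0xE58
s_4 = InvRound(s_3, k_0) = 0x7A4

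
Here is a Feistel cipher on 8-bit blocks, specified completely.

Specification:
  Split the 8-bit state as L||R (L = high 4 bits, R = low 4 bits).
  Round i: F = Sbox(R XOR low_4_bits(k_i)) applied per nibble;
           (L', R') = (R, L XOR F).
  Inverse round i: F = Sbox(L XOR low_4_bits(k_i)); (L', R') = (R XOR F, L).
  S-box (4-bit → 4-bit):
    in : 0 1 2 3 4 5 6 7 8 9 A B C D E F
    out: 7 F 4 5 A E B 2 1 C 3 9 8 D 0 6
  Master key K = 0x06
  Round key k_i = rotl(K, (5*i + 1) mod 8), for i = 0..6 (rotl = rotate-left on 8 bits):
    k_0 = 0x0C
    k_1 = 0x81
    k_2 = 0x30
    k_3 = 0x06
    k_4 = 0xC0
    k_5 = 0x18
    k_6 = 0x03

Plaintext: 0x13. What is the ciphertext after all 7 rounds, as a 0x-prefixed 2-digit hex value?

0xED

s_0 = plaintext = 0x13
s_1 = Round(s_0, k_0) = 0x37
s_2 = Round(s_1, k_1) = 0x78
s_3 = Round(s_2, k_2) = 0x86
s_4 = Round(s_3, k_3) = 0x6F
s_5 = Round(s_4, k_4) = 0xF0
s_6 = Round(s_5, k_5) = 0x0E
s_7 = Round(s_6, k_6) = 0xED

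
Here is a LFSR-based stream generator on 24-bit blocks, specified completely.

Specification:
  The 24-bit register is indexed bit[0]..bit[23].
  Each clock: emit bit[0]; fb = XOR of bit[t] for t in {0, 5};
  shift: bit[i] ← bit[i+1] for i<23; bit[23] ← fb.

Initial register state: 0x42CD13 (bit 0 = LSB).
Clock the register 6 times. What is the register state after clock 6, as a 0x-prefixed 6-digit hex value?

reg_0 = 0x42CD13
clock 1: out=1, reg = 0xA16689
clock 2: out=1, reg = 0xD0B344
clock 3: out=0, reg = 0x6859A2
clock 4: out=0, reg = 0xB42CD1
clock 5: out=1, reg = 0xDA1668
clock 6: out=0, reg = 0xED0B34

0xED0B34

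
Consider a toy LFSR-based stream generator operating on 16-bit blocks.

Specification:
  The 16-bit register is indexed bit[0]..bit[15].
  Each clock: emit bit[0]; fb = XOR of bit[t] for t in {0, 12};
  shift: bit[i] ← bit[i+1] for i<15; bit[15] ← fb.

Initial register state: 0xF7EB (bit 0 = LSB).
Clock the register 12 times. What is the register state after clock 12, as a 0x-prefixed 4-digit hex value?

0xDA4F

reg_0 = 0xF7EB
clock 1: out=1, reg = 0x7BF5
clock 2: out=1, reg = 0x3DFA
clock 3: out=0, reg = 0x9EFD
clock 4: out=1, reg = 0x4F7E
clock 5: out=0, reg = 0x27BF
clock 6: out=1, reg = 0x93DF
clock 7: out=1, reg = 0x49EF
clock 8: out=1, reg = 0xA4F7
clock 9: out=1, reg = 0xD27B
clock 10: out=1, reg = 0x693D
clock 11: out=1, reg = 0xB49E
clock 12: out=0, reg = 0xDA4F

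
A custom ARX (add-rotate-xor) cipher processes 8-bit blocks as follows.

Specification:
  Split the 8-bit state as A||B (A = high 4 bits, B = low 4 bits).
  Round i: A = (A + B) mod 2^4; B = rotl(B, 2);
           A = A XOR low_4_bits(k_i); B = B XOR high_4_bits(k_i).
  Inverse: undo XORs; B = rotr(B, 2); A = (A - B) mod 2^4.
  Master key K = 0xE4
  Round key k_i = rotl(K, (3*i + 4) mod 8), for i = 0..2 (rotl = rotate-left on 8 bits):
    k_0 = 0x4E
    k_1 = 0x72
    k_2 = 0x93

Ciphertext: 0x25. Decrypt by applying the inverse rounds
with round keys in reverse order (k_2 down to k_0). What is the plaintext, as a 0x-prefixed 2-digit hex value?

0x05

s_0 = ciphertext = 0x25
s_1 = InvRound(s_0, k_2) = 0xE3
s_2 = InvRound(s_1, k_1) = 0xB1
s_3 = InvRound(s_2, k_0) = 0x05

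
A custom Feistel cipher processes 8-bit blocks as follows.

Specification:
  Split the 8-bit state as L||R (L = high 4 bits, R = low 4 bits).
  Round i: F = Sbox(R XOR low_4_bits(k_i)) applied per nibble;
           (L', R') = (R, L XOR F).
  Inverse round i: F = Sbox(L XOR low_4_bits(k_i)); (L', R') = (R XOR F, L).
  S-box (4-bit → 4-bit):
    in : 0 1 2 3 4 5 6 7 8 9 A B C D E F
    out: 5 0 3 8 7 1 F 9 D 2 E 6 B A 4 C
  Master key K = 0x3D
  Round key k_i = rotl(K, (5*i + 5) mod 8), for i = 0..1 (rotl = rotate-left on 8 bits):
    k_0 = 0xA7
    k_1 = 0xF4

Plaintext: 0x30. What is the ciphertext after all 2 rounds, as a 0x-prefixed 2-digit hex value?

0xA4

s_0 = plaintext = 0x30
s_1 = Round(s_0, k_0) = 0x0A
s_2 = Round(s_1, k_1) = 0xA4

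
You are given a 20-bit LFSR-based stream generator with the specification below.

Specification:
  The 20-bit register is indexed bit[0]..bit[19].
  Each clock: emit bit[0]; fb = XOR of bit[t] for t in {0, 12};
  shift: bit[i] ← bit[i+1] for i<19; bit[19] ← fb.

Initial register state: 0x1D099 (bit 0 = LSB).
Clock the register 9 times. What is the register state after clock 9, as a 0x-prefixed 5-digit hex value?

0x420E8

reg_0 = 0x1D099
clock 1: out=1, reg = 0x0E84C
clock 2: out=0, reg = 0x07426
clock 3: out=0, reg = 0x83A13
clock 4: out=1, reg = 0x41D09
clock 5: out=1, reg = 0x20E84
clock 6: out=0, reg = 0x10742
clock 7: out=0, reg = 0x083A1
clock 8: out=1, reg = 0x841D0
clock 9: out=0, reg = 0x420E8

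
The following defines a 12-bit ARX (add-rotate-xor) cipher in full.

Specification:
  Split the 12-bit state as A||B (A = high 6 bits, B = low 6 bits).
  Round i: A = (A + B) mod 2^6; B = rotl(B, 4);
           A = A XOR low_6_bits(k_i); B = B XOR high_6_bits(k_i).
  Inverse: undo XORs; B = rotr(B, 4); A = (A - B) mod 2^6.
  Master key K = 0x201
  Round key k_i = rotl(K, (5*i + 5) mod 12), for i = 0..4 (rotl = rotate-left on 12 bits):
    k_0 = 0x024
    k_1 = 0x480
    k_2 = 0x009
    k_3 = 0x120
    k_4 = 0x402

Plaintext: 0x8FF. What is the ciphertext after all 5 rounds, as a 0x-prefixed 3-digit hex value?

s_0 = plaintext = 0x8FF
s_1 = Round(s_0, k_0) = 0x1BF
s_2 = Round(s_1, k_1) = 0x16D
s_3 = Round(s_2, k_2) = 0xEDB
s_4 = Round(s_3, k_3) = 0xDB2
s_5 = Round(s_4, k_4) = 0xABC

0xABC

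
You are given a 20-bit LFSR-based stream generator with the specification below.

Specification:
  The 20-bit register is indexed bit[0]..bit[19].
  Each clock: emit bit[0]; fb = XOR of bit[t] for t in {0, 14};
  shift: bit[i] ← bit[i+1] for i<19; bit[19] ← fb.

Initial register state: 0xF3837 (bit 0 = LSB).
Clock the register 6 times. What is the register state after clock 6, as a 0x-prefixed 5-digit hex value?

0x2FCE0

reg_0 = 0xF3837
clock 1: out=1, reg = 0xF9C1B
clock 2: out=1, reg = 0xFCE0D
clock 3: out=1, reg = 0x7E706
clock 4: out=0, reg = 0xBF383
clock 5: out=1, reg = 0x5F9C1
clock 6: out=1, reg = 0x2FCE0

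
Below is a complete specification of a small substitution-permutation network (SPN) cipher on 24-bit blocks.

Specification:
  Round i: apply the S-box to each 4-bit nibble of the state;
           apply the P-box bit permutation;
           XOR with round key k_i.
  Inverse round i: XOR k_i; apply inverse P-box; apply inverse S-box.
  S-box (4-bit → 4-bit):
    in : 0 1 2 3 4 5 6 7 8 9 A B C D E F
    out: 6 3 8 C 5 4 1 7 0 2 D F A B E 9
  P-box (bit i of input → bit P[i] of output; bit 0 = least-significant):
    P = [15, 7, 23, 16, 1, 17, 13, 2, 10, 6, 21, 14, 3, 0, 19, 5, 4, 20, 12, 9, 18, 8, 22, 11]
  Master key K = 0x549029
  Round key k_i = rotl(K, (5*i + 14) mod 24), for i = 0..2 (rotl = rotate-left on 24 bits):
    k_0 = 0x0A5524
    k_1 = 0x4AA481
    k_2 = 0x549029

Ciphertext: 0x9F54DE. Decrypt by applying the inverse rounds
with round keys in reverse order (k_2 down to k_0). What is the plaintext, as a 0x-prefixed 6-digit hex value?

s_0 = ciphertext = 0x9F54DE
s_1 = InvRound(s_0, k_2) = 0x56EDDB
s_2 = InvRound(s_1, k_1) = 0xD14C68
s_3 = InvRound(s_2, k_0) = 0xE049C3

0xE049C3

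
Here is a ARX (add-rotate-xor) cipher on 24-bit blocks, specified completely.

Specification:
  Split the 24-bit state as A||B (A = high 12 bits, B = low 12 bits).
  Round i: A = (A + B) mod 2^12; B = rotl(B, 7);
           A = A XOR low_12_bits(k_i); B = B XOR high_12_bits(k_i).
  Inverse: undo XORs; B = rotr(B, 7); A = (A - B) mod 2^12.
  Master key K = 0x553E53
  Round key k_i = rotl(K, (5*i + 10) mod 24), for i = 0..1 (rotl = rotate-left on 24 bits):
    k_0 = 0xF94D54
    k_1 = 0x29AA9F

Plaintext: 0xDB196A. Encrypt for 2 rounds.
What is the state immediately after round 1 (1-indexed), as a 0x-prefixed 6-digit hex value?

s_0 = plaintext = 0xDB196A
s_1 = Round(s_0, k_0) = 0xA4FADF
s_2 = Round(s_1, k_1) = 0xFB1D4C

0xA4FADF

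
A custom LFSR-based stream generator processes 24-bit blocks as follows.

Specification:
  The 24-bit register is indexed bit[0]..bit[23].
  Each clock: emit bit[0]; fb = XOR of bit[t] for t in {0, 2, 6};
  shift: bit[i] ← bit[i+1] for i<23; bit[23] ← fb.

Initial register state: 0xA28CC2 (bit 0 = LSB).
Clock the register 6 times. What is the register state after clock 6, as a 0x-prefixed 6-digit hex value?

0x068A33

reg_0 = 0xA28CC2
clock 1: out=0, reg = 0xD14661
clock 2: out=1, reg = 0x68A330
clock 3: out=0, reg = 0x345198
clock 4: out=0, reg = 0x1A28CC
clock 5: out=0, reg = 0x0D1466
clock 6: out=0, reg = 0x068A33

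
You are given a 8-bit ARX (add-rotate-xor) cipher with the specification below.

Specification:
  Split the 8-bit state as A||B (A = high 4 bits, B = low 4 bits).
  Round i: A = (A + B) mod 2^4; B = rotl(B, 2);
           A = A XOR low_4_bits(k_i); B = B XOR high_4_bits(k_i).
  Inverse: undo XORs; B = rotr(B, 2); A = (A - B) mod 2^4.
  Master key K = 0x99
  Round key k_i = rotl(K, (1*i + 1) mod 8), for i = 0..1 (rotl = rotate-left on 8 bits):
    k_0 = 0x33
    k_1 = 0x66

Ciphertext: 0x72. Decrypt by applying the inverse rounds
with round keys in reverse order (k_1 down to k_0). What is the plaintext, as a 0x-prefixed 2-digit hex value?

0xB8

s_0 = ciphertext = 0x72
s_1 = InvRound(s_0, k_1) = 0x01
s_2 = InvRound(s_1, k_0) = 0xB8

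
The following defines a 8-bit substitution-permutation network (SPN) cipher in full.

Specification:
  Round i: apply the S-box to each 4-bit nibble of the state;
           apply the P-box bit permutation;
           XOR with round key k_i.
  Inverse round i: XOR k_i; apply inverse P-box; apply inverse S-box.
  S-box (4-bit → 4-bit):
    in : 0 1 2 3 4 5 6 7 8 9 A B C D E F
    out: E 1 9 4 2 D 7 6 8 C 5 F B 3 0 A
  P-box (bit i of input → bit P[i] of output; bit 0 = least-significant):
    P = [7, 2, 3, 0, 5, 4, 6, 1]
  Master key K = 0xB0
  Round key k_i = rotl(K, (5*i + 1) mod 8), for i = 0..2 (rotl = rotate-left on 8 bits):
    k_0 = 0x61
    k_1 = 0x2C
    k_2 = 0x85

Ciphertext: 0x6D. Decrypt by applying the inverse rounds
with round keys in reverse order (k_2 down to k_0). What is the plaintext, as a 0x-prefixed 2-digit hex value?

s_0 = ciphertext = 0x6D
s_1 = InvRound(s_0, k_2) = 0xAA
s_2 = InvRound(s_1, k_1) = 0x8D
s_3 = InvRound(s_2, k_0) = 0xA6

0xA6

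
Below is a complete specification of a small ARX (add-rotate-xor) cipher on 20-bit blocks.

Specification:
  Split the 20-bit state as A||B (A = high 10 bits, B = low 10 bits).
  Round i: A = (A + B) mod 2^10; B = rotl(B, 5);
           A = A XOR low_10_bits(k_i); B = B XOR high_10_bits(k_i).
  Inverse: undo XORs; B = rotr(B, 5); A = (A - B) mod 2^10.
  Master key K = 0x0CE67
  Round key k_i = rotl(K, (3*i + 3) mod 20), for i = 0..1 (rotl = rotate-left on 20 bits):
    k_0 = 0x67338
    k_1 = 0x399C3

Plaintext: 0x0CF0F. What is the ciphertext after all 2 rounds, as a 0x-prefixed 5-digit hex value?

s_0 = plaintext = 0x0CF0F
s_1 = Round(s_0, k_0) = 0x1E864
s_2 = Round(s_1, k_1) = 0x47465

0x47465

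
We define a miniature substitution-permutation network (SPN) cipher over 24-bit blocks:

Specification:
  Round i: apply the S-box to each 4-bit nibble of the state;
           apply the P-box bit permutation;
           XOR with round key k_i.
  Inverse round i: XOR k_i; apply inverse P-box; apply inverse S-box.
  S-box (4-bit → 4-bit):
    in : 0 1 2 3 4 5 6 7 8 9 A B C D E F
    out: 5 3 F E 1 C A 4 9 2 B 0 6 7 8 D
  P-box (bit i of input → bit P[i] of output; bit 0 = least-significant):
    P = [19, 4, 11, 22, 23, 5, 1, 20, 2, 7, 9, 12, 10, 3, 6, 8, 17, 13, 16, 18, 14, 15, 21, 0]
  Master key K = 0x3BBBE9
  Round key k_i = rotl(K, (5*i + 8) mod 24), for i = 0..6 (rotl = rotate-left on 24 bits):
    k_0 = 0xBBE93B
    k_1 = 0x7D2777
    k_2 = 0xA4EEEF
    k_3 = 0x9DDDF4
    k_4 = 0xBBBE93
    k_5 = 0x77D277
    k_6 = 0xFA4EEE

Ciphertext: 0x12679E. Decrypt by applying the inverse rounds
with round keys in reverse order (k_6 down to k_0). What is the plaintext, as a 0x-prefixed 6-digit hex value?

s_0 = ciphertext = 0x12679E
s_1 = InvRound(s_0, k_6) = 0x795B12
s_2 = InvRound(s_1, k_5) = 0x685490
s_3 = InvRound(s_2, k_4) = 0xADB7F5
s_4 = InvRound(s_3, k_3) = 0xF9B7E7
s_5 = InvRound(s_4, k_2) = 0x456EEF
s_6 = InvRound(s_5, k_1) = 0x0B69ED
s_7 = InvRound(s_6, k_0) = 0xCB71F9

0xCB71F9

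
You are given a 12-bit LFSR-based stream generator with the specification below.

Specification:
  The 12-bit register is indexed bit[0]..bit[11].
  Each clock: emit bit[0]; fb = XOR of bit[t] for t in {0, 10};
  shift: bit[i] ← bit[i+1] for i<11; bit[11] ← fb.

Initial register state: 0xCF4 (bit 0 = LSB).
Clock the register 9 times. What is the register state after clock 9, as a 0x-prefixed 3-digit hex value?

0x4DE

reg_0 = 0xCF4
clock 1: out=0, reg = 0xE7A
clock 2: out=0, reg = 0xF3D
clock 3: out=1, reg = 0x79E
clock 4: out=0, reg = 0xBCF
clock 5: out=1, reg = 0xDE7
clock 6: out=1, reg = 0x6F3
clock 7: out=1, reg = 0x379
clock 8: out=1, reg = 0x9BC
clock 9: out=0, reg = 0x4DE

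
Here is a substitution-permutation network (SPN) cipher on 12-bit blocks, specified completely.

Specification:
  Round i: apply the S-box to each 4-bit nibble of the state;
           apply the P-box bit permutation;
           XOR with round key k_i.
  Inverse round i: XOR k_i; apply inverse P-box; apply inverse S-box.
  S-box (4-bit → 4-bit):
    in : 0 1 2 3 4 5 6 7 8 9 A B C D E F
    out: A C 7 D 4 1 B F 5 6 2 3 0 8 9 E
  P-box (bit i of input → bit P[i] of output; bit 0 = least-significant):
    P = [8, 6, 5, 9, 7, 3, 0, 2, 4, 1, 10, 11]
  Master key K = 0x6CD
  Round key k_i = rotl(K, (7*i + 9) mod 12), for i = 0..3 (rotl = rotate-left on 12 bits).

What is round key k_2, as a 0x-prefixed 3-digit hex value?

K = 0x6CD
k_0 = rotl(K, (7*0+9) mod 12) = rotl(K, 9) = 0xAD9
k_1 = rotl(K, (7*1+9) mod 12) = rotl(K, 4) = 0xCD6
k_2 = rotl(K, (7*2+9) mod 12) = rotl(K, 11) = 0xB66

0xB66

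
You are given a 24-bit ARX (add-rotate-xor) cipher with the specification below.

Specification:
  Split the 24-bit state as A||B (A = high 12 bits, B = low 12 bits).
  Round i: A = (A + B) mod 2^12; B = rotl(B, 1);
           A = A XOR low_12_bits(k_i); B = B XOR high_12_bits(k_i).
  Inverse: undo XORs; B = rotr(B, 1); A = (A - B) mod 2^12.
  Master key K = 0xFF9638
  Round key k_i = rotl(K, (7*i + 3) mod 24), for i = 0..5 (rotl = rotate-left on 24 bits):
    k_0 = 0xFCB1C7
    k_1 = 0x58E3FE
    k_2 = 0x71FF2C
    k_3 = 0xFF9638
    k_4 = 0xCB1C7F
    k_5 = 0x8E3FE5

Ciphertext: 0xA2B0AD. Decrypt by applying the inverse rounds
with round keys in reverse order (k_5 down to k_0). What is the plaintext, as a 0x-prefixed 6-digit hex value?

s_0 = ciphertext = 0xA2B0AD
s_1 = InvRound(s_0, k_5) = 0x1A7427
s_2 = InvRound(s_1, k_4) = 0x98D44B
s_3 = InvRound(s_2, k_3) = 0x9DC5D9
s_4 = InvRound(s_3, k_2) = 0x58D163
s_5 = InvRound(s_4, k_1) = 0xBFDA76
s_6 = InvRound(s_5, k_0) = 0xF5CADE

0xF5CADE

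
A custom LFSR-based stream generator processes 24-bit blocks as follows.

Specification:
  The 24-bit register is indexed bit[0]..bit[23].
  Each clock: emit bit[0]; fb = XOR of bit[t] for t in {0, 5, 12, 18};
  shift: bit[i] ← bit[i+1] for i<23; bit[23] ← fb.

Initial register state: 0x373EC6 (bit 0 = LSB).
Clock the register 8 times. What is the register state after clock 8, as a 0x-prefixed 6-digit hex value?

reg_0 = 0x373EC6
clock 1: out=0, reg = 0x1B9F63
clock 2: out=1, reg = 0x8DCFB1
clock 3: out=1, reg = 0xC6E7D8
clock 4: out=0, reg = 0xE373EC
clock 5: out=0, reg = 0x71B9F6
clock 6: out=0, reg = 0x38DCFB
clock 7: out=1, reg = 0x9C6E7D
clock 8: out=1, reg = 0xCE373E

0xCE373E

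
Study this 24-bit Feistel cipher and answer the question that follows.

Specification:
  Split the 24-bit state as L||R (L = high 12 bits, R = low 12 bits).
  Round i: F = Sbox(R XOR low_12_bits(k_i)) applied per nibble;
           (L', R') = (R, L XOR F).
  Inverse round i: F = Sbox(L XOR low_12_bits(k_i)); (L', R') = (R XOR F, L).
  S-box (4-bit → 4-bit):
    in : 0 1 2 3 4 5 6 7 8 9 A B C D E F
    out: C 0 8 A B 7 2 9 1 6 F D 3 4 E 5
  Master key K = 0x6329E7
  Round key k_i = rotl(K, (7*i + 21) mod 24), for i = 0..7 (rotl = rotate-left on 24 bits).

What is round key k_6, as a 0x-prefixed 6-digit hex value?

0xF3B194

K = 0x6329E7
k_0 = rotl(K, (7*0+21) mod 24) = rotl(K, 21) = 0xEC653C
k_1 = rotl(K, (7*1+21) mod 24) = rotl(K, 4) = 0x329E76
k_2 = rotl(K, (7*2+21) mod 24) = rotl(K, 11) = 0x4F3B19
k_3 = rotl(K, (7*3+21) mod 24) = rotl(K, 18) = 0x9D8CA7
k_4 = rotl(K, (7*4+21) mod 24) = rotl(K, 1) = 0xC653CE
k_5 = rotl(K, (7*5+21) mod 24) = rotl(K, 8) = 0x29E763
k_6 = rotl(K, (7*6+21) mod 24) = rotl(K, 15) = 0xF3B194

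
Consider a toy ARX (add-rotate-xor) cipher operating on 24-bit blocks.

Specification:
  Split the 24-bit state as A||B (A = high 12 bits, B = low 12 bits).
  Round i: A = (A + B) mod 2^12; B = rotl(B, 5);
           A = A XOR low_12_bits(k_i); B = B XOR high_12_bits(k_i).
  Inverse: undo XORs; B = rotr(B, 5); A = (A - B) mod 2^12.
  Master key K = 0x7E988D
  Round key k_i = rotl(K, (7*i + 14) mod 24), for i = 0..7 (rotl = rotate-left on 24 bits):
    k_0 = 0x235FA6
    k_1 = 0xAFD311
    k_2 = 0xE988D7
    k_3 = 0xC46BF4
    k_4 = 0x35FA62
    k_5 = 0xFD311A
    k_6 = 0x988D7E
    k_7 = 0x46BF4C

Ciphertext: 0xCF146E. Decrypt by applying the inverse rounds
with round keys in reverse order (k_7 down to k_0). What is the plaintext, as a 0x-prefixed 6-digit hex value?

s_0 = ciphertext = 0xCF146E
s_1 = InvRound(s_0, k_7) = 0x13D280
s_2 = InvRound(s_1, k_6) = 0x7EB458
s_3 = InvRound(s_2, k_5) = 0x1155DC
s_4 = InvRound(s_3, k_4) = 0x9C31B4
s_5 = InvRound(s_4, k_3) = 0x8C896F
s_6 = InvRound(s_5, k_2) = 0x460BBF
s_7 = InvRound(s_6, k_1) = 0x66710A
s_8 = InvRound(s_7, k_0) = 0xA28F99

0xA28F99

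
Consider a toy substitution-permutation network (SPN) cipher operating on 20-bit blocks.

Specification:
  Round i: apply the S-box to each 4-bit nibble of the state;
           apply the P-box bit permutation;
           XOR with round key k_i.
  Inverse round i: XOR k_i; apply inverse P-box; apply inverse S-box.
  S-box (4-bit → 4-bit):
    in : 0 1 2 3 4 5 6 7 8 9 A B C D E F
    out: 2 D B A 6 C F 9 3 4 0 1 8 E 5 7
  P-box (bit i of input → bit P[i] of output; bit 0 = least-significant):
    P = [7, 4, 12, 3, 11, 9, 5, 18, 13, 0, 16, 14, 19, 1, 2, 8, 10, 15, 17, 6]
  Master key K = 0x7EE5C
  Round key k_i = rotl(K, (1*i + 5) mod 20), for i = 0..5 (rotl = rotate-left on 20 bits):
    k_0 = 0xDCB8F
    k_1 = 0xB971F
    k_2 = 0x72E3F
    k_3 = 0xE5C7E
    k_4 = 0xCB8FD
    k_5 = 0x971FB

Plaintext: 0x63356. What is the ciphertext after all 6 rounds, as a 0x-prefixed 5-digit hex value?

0xF3ABA

s_0 = plaintext = 0x63356
s_1 = Round(s_0, k_0) = 0xB1E74
s_2 = Round(s_1, k_1) = 0x6AA0B
s_3 = Round(s_2, k_2) = 0x5A8FF
s_4 = Round(s_3, k_3) = 0xC668F
s_5 = Round(s_4, k_4) = 0x5C32A
s_6 = Round(s_5, k_5) = 0xF3ABA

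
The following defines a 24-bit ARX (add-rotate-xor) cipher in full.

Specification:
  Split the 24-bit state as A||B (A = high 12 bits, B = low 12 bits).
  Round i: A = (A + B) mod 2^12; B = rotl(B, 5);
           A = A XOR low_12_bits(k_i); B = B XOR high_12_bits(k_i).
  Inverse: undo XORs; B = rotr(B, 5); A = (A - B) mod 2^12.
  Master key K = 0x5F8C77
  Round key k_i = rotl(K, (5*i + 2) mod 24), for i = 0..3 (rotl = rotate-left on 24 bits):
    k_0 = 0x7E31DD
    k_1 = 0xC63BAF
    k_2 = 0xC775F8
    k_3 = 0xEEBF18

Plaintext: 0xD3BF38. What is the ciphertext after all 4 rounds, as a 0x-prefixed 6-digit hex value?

s_0 = plaintext = 0xD3BF38
s_1 = Round(s_0, k_0) = 0xDAE0FD
s_2 = Round(s_1, k_1) = 0x5043C2
s_3 = Round(s_2, k_2) = 0xD3E430
s_4 = Round(s_3, k_3) = 0xE768E3

0xE768E3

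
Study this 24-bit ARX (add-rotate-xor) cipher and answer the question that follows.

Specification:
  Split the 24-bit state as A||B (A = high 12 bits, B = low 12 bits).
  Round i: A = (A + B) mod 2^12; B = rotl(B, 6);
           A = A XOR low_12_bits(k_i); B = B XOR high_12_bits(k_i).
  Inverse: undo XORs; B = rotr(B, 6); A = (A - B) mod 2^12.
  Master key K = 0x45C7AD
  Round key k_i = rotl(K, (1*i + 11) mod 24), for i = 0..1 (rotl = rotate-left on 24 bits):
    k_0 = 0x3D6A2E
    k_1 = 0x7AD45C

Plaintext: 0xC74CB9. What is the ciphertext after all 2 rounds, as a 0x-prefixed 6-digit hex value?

0x4FBE9B

s_0 = plaintext = 0xC74CB9
s_1 = Round(s_0, k_0) = 0x303DA4
s_2 = Round(s_1, k_1) = 0x4FBE9B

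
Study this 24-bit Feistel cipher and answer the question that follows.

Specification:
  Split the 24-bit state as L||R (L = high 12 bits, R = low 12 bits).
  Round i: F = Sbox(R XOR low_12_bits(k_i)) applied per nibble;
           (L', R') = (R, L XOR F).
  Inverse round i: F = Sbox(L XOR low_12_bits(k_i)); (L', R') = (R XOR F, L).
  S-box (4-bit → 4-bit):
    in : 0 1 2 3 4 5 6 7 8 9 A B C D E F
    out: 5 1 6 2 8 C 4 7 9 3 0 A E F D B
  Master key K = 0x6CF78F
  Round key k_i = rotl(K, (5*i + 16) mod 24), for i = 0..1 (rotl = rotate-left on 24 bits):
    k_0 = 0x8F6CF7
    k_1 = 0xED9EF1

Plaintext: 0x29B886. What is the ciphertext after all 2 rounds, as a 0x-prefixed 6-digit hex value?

0xAEA09C

s_0 = plaintext = 0x29B886
s_1 = Round(s_0, k_0) = 0x886AEA
s_2 = Round(s_1, k_1) = 0xAEA09C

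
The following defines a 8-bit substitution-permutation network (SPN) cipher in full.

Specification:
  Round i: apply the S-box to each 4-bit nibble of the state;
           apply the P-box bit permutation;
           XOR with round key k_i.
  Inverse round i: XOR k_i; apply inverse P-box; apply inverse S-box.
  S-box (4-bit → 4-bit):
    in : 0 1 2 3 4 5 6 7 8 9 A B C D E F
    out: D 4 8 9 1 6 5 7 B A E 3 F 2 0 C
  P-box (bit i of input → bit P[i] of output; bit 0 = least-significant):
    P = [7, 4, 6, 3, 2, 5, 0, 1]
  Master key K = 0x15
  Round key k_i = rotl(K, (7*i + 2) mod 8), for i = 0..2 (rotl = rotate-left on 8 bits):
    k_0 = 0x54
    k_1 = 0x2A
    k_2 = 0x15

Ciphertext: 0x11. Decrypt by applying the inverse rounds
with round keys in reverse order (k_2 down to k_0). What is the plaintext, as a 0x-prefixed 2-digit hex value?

0x76

s_0 = ciphertext = 0x11
s_1 = InvRound(s_0, k_2) = 0x4E
s_2 = InvRound(s_1, k_1) = 0xB1
s_3 = InvRound(s_2, k_0) = 0x76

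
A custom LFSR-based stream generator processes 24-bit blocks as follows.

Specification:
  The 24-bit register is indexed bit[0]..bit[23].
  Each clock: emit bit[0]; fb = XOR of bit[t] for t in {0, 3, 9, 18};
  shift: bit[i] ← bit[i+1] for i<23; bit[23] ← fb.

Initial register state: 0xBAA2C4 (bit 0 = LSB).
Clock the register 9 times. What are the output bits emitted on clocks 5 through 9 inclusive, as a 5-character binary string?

reg_0 = 0xBAA2C4
clock 1: out=0, reg = 0xDD5162
clock 2: out=0, reg = 0xEEA8B1
clock 3: out=1, reg = 0x775458
clock 4: out=0, reg = 0x3BAA2C
clock 5: out=0, reg = 0x1DD516
clock 6: out=0, reg = 0x8EEA8B
clock 7: out=1, reg = 0x477545
clock 8: out=1, reg = 0x23BAA2
clock 9: out=0, reg = 0x91DD51

00110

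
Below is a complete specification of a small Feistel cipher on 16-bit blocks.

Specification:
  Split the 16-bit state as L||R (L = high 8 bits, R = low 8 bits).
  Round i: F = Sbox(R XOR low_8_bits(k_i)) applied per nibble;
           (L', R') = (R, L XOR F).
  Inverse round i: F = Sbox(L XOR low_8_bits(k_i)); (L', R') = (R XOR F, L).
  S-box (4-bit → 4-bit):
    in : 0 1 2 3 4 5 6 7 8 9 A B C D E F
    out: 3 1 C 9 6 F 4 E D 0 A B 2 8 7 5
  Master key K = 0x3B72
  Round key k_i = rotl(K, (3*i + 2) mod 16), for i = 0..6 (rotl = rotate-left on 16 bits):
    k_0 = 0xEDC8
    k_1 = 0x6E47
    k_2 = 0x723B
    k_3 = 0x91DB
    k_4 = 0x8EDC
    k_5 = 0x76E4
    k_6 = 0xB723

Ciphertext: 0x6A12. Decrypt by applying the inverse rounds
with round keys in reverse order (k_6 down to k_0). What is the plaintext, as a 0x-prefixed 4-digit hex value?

s_0 = ciphertext = 0x6A12
s_1 = InvRound(s_0, k_6) = 0x726A
s_2 = InvRound(s_1, k_5) = 0x6E72
s_3 = InvRound(s_2, k_4) = 0xCE6E
s_4 = InvRound(s_3, k_3) = 0x71CE
s_5 = InvRound(s_4, k_2) = 0xA471
s_6 = InvRound(s_5, k_1) = 0x08A4
s_7 = InvRound(s_6, k_0) = 0x8708

0x8708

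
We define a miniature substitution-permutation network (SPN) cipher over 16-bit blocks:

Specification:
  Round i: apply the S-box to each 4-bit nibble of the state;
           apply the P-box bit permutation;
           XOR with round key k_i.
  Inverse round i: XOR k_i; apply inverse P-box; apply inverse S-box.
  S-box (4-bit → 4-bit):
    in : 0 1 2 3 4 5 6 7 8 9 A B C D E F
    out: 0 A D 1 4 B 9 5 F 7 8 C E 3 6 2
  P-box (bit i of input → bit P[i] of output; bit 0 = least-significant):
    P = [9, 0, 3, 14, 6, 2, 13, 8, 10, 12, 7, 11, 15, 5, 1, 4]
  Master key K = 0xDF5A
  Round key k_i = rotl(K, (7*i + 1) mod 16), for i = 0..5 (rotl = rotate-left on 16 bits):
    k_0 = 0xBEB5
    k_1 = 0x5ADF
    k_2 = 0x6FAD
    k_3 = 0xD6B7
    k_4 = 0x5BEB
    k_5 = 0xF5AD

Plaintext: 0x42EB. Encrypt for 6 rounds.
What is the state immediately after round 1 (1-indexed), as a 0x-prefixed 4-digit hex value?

0xD23B

s_0 = plaintext = 0x42EB
s_1 = Round(s_0, k_0) = 0xD23B
s_2 = Round(s_1, k_1) = 0x9637
s_3 = Round(s_2, k_2) = 0xE1C7
s_4 = Round(s_3, k_3) = 0xED99
s_5 = Round(s_4, k_4) = 0x6D84
s_6 = Round(s_5, k_5) = 0x40F1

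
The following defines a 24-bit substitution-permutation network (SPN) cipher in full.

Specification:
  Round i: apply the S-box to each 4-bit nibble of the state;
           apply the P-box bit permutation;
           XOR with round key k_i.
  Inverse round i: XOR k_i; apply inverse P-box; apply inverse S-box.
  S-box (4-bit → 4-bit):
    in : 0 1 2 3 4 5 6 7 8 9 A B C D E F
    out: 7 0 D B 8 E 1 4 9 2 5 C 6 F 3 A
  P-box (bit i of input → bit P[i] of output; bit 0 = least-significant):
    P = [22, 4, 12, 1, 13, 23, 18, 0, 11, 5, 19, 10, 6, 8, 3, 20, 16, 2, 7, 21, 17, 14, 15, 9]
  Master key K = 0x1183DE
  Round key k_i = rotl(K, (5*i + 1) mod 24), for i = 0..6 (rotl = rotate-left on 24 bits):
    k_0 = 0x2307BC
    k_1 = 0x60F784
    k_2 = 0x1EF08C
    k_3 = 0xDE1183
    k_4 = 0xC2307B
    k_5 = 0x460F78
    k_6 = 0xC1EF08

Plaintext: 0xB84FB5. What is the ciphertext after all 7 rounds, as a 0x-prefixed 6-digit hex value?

s_0 = plaintext = 0xB84FB5
s_1 = Round(s_0, k_0) = 0x16918F
s_2 = Round(s_1, k_1) = 0x61D697
s_3 = Round(s_2, k_2) = 0x8CE9C4
s_4 = Round(s_3, k_3) = 0x581265
s_5 = Round(s_4, k_4) = 0xEBCE69
s_6 = Round(s_5, k_5) = 0x6466C0
s_7 = Round(s_6, k_6) = 0x27F758

0x27F758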